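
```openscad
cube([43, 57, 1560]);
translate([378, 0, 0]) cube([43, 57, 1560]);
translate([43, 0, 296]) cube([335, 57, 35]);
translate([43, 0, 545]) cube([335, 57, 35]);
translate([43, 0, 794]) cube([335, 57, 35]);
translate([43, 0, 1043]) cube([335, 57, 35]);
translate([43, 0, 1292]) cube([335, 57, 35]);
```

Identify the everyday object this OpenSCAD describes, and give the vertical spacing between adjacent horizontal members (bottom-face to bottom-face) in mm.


A ladder. The rung spacing is 249 mm.

Two tall 43×57 posts with 5 short bars between them — a ladder. Adjacent rungs sit at z = 296 and z = 545, so the spacing is 545 − 296 = 249 mm.


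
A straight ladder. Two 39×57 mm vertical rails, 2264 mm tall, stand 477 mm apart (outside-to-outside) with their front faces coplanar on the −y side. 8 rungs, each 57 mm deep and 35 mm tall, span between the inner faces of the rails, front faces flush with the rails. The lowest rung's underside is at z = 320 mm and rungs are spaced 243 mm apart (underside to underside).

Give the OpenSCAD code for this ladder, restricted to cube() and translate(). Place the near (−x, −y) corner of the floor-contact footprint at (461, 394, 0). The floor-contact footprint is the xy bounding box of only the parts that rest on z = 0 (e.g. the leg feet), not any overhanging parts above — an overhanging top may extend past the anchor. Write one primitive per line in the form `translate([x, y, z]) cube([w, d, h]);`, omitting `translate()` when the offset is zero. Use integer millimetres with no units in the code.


// rung span = 477 - 2*39 = 399
// rung[k] z = 320 + k*243
translate([461, 394, 0]) cube([39, 57, 2264]);
translate([899, 394, 0]) cube([39, 57, 2264]);
translate([500, 394, 320]) cube([399, 57, 35]);
translate([500, 394, 563]) cube([399, 57, 35]);
translate([500, 394, 806]) cube([399, 57, 35]);
translate([500, 394, 1049]) cube([399, 57, 35]);
translate([500, 394, 1292]) cube([399, 57, 35]);
translate([500, 394, 1535]) cube([399, 57, 35]);
translate([500, 394, 1778]) cube([399, 57, 35]);
translate([500, 394, 2021]) cube([399, 57, 35]);


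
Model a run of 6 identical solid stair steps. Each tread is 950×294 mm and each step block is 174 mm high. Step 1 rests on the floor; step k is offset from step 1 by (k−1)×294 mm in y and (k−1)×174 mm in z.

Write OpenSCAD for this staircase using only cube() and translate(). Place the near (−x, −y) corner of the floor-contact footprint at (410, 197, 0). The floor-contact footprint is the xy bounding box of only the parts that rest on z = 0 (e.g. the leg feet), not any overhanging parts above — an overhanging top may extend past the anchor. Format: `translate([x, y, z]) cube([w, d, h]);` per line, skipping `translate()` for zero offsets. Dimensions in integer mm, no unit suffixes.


translate([410, 197, 0]) cube([950, 294, 174]);
translate([410, 491, 174]) cube([950, 294, 174]);
translate([410, 785, 348]) cube([950, 294, 174]);
translate([410, 1079, 522]) cube([950, 294, 174]);
translate([410, 1373, 696]) cube([950, 294, 174]);
translate([410, 1667, 870]) cube([950, 294, 174]);


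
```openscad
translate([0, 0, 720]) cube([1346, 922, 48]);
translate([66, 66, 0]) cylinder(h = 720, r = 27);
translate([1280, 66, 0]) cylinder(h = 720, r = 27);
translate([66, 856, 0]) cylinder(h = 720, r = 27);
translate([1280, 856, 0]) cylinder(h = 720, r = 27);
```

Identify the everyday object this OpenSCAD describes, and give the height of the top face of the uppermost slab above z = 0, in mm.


A table. The table height is 768 mm.

A 1346×922×48 slab sits at z = 720 on four Ø54 mm round legs — a table. The top surface is at 720 + 48 = 768 mm.


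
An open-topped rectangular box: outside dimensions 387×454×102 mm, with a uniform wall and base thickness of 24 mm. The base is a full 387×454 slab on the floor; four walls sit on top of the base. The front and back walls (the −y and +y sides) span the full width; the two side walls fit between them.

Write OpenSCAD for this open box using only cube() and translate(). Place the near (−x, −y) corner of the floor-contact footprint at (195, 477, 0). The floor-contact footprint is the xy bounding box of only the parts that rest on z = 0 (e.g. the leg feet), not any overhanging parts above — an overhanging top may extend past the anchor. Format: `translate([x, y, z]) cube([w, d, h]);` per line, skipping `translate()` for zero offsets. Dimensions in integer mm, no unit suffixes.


translate([195, 477, 0]) cube([387, 454, 24]);
translate([195, 477, 24]) cube([387, 24, 78]);
translate([195, 907, 24]) cube([387, 24, 78]);
translate([195, 501, 24]) cube([24, 406, 78]);
translate([558, 501, 24]) cube([24, 406, 78]);


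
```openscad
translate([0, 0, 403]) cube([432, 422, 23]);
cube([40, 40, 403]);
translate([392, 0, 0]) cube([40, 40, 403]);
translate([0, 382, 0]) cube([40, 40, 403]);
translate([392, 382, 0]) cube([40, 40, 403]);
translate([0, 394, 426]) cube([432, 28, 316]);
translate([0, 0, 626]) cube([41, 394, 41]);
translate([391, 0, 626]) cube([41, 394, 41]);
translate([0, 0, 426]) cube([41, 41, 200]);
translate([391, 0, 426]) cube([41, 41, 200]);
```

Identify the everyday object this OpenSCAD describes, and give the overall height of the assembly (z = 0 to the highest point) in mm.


A chair. The overall height is 742 mm.

A slab on four corner posts with a tall panel at the back — a chair. The seat slab sits at z = 403 with thickness 23, and the 316 mm backrest starts at the seat top, so the overall height is 403 + 23 + 316 = 742 mm.


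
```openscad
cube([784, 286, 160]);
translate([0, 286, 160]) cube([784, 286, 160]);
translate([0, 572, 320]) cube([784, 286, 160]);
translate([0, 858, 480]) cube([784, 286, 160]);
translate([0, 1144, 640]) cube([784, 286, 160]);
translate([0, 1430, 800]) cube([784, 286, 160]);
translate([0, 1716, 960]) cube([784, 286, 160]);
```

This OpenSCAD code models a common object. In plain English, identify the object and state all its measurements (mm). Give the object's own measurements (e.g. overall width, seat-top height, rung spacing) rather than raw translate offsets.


A straight staircase of 7 solid steps. Each step is 784 mm wide (x), 286 mm deep (y, the going) and 160 mm tall (the rise). The first step rests on the floor; each subsequent step sits one going further in +y and one rise higher in +z, directly behind and above the previous step with no overlap.


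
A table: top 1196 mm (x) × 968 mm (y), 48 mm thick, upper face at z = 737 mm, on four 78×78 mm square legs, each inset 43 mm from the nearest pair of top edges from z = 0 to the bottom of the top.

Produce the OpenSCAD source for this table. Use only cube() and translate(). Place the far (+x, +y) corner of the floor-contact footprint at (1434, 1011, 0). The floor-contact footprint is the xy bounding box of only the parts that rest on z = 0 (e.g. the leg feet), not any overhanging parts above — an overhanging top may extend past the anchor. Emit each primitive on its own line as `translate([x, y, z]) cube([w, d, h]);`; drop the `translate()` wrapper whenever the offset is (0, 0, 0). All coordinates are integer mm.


translate([281, 86, 689]) cube([1196, 968, 48]);
translate([324, 129, 0]) cube([78, 78, 689]);
translate([1356, 129, 0]) cube([78, 78, 689]);
translate([324, 933, 0]) cube([78, 78, 689]);
translate([1356, 933, 0]) cube([78, 78, 689]);


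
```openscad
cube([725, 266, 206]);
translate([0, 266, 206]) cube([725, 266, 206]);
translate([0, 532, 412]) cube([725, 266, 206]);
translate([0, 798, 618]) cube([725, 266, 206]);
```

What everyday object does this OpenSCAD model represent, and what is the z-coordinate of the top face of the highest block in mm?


A staircase. The total rise is 824 mm.

4 identical blocks, each offset up and back from the previous — a staircase. Each step is 206 mm tall and there are 4 of them, so the total rise is 4 × 206 = 824 mm.


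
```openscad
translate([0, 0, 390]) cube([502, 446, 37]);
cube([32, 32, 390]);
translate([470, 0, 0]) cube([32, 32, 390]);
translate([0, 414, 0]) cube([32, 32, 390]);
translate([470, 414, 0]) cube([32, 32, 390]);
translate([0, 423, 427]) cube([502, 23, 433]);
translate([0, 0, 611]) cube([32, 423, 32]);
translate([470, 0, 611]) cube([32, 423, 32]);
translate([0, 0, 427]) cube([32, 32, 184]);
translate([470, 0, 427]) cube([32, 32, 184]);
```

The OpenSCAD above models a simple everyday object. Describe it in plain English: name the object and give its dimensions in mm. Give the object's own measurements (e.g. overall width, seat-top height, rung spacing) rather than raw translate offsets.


A chair. The seat is a 502×446×37 mm slab with its top at z = 427 mm, on four 32×32 mm corner legs (flush with the seat edges, standing on z = 0). A flat backrest 23 mm thick, 433 mm tall, spans the full seat width and rises from the seat top along its +y edge, rear face flush with the rear of the seat. Two armrests of 32×32 mm section run along each side from the seat's front edge to the front of the backrest, top faces 216 mm above the seat top and outer faces flush with the seat's x-edges; a 32×32 mm post under the front of each armrest stands on the seat at the front corner.


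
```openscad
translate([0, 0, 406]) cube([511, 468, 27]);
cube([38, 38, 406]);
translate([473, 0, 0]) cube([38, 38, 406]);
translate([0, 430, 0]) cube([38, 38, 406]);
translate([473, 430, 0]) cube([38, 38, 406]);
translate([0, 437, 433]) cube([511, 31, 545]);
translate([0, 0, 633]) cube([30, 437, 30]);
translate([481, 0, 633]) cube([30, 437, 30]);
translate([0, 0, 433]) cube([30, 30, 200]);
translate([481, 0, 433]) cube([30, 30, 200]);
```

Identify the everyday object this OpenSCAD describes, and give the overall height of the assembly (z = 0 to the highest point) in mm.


A chair. The overall height is 978 mm.

A slab on four corner posts with a tall panel at the back — a chair. The seat slab sits at z = 406 with thickness 27, and the 545 mm backrest starts at the seat top, so the overall height is 406 + 27 + 545 = 978 mm.


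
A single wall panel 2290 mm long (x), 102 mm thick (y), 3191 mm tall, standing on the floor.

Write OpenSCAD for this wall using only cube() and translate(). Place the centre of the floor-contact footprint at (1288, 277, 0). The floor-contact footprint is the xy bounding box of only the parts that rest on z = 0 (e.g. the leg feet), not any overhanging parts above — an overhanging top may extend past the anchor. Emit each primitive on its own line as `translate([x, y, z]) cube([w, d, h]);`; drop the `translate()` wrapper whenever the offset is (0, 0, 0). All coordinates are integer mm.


translate([143, 226, 0]) cube([2290, 102, 3191]);


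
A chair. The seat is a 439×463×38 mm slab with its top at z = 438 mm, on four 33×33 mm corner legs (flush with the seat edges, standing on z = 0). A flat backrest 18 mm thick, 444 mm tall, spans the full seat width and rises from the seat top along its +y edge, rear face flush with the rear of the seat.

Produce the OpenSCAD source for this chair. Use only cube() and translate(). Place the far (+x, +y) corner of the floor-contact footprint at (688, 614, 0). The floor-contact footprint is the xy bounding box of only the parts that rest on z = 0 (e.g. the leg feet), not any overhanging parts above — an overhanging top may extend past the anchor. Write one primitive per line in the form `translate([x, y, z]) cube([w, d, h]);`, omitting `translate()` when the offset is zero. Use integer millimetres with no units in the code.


translate([249, 151, 400]) cube([439, 463, 38]);
translate([249, 151, 0]) cube([33, 33, 400]);
translate([655, 151, 0]) cube([33, 33, 400]);
translate([249, 581, 0]) cube([33, 33, 400]);
translate([655, 581, 0]) cube([33, 33, 400]);
translate([249, 596, 438]) cube([439, 18, 444]);


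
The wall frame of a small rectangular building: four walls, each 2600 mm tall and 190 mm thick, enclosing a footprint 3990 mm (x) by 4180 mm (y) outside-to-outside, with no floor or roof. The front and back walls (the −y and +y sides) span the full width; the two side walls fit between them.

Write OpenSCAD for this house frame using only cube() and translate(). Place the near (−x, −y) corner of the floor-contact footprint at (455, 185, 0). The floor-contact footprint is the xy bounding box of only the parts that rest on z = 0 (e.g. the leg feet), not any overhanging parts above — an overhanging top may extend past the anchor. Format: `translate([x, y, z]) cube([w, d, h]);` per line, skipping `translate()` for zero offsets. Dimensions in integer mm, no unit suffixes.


translate([455, 185, 0]) cube([3990, 190, 2600]);
translate([455, 4175, 0]) cube([3990, 190, 2600]);
translate([455, 375, 0]) cube([190, 3800, 2600]);
translate([4255, 375, 0]) cube([190, 3800, 2600]);


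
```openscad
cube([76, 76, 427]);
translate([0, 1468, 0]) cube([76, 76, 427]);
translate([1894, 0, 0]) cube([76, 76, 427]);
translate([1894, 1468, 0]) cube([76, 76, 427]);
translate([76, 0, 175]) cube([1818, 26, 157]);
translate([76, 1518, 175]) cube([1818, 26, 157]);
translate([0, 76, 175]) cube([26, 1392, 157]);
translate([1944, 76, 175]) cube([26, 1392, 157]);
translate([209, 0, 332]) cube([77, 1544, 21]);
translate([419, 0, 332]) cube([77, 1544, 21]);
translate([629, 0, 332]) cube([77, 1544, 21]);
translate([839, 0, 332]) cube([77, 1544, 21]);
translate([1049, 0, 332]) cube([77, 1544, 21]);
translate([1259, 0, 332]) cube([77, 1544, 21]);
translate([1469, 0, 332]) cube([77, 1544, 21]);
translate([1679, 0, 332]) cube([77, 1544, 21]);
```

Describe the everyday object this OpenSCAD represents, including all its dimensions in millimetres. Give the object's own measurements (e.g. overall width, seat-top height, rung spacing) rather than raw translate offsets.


A bed frame 1970 mm long (x) by 1544 mm wide (y). Four 76×76 mm corner posts, 427 mm tall, at the corners of the footprint. Four rails of 26 mm thickness and 157 mm height run between adjacent posts with their undersides at z = 175 mm, their outer faces flush with the outside of the frame (the two x-running rails run between the posts' inner faces; the two y-running rails run between the posts' inner faces). 8 slats, each 77 mm wide (x) and 21 mm thick, lie across the top of the two x-running rails, running the full 1544 mm width of the frame in y; along x they sit between the end posts with a 133 mm gap after the −x posts and between neighbouring slats, leaving 138 mm before the +x posts.


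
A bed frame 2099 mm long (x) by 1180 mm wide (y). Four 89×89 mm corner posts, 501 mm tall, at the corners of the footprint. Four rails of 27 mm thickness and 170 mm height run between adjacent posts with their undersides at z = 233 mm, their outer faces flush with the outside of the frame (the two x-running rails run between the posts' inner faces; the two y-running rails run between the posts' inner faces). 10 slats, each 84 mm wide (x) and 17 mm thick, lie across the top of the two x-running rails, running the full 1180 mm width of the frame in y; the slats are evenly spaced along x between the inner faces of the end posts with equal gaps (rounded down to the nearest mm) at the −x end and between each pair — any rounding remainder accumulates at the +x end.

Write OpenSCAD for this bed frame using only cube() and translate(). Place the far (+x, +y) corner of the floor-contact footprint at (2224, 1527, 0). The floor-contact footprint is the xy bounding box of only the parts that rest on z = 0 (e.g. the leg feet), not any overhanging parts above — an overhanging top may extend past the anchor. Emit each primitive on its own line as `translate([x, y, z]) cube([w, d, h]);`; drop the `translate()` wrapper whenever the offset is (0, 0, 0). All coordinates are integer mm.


// slat z = rail_z + rail_h = 233 + 170 = 403
// slat gap = ⌊(1921 − 10·84) / 11⌋ = 98
translate([125, 347, 0]) cube([89, 89, 501]);
translate([125, 1438, 0]) cube([89, 89, 501]);
translate([2135, 347, 0]) cube([89, 89, 501]);
translate([2135, 1438, 0]) cube([89, 89, 501]);
translate([214, 347, 233]) cube([1921, 27, 170]);
translate([214, 1500, 233]) cube([1921, 27, 170]);
translate([125, 436, 233]) cube([27, 1002, 170]);
translate([2197, 436, 233]) cube([27, 1002, 170]);
translate([312, 347, 403]) cube([84, 1180, 17]);
translate([494, 347, 403]) cube([84, 1180, 17]);
translate([676, 347, 403]) cube([84, 1180, 17]);
translate([858, 347, 403]) cube([84, 1180, 17]);
translate([1040, 347, 403]) cube([84, 1180, 17]);
translate([1222, 347, 403]) cube([84, 1180, 17]);
translate([1404, 347, 403]) cube([84, 1180, 17]);
translate([1586, 347, 403]) cube([84, 1180, 17]);
translate([1768, 347, 403]) cube([84, 1180, 17]);
translate([1950, 347, 403]) cube([84, 1180, 17]);


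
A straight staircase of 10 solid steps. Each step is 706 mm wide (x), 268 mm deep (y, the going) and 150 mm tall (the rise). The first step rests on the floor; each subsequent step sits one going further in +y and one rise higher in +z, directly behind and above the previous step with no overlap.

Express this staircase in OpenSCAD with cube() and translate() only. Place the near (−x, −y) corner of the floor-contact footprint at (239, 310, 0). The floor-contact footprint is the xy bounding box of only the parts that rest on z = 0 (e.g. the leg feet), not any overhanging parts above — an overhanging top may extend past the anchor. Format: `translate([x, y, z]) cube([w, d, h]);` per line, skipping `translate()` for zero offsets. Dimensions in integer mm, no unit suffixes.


translate([239, 310, 0]) cube([706, 268, 150]);
translate([239, 578, 150]) cube([706, 268, 150]);
translate([239, 846, 300]) cube([706, 268, 150]);
translate([239, 1114, 450]) cube([706, 268, 150]);
translate([239, 1382, 600]) cube([706, 268, 150]);
translate([239, 1650, 750]) cube([706, 268, 150]);
translate([239, 1918, 900]) cube([706, 268, 150]);
translate([239, 2186, 1050]) cube([706, 268, 150]);
translate([239, 2454, 1200]) cube([706, 268, 150]);
translate([239, 2722, 1350]) cube([706, 268, 150]);


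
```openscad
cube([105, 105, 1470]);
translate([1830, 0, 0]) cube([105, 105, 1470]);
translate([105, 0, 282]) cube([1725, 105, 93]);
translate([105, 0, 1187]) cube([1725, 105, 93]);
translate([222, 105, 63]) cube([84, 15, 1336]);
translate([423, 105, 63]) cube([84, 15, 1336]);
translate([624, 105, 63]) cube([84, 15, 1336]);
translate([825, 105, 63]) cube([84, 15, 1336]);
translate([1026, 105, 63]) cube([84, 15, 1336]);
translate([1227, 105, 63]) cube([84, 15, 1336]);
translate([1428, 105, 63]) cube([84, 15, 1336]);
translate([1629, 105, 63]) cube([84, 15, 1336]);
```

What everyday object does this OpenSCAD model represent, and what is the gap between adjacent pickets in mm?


A fence section. The picket gap is 117 mm.

Two posts, two rails, 8 pickets — a fence section. Span 1725 mm holds 8 pickets of 84 mm with 9 equal gaps: ⌊(1725 − 8·84) / 9⌋ = 117 mm.


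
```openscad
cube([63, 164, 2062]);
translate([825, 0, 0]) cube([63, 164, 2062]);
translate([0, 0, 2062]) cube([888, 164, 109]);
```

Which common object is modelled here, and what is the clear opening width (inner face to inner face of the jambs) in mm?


A door frame. The clear opening width is 762 mm.

Two 2062 mm tall posts with a header on top — a door frame. The left jamb is 63 mm wide at x = 0; the right jamb starts at x = 825. The clear opening is 825 − 63 = 762 mm.


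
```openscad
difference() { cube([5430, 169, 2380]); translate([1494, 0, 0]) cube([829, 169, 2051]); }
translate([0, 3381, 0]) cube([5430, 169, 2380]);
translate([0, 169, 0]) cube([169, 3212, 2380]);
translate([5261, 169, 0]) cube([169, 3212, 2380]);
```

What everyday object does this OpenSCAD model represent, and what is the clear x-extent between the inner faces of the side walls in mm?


A single room. The interior width is 5092 mm.

Four walls enclosing a rectangle with a door in the front wall — a room. Outside width 5430 minus two 169 mm walls gives 5092 mm.


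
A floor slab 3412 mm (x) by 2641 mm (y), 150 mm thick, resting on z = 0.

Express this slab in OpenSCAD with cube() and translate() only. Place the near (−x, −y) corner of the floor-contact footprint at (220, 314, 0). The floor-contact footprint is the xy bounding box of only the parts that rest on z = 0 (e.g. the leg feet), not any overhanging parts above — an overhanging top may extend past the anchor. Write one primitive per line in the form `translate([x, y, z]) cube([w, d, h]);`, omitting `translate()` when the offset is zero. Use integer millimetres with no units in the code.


translate([220, 314, 0]) cube([3412, 2641, 150]);


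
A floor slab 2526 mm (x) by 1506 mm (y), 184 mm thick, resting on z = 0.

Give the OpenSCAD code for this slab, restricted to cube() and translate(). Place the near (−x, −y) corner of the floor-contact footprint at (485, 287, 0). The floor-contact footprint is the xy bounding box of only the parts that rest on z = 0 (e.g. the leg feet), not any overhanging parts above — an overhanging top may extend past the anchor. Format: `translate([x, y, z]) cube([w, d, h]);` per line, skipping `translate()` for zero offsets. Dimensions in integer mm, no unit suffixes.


translate([485, 287, 0]) cube([2526, 1506, 184]);


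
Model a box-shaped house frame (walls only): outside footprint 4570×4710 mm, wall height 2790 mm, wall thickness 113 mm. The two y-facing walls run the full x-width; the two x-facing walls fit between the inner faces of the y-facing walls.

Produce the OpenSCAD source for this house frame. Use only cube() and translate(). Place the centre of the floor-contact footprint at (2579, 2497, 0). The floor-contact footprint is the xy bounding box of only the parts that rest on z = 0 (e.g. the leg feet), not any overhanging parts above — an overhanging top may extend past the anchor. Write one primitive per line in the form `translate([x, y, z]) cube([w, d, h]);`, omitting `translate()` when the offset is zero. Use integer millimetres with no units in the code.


translate([294, 142, 0]) cube([4570, 113, 2790]);
translate([294, 4739, 0]) cube([4570, 113, 2790]);
translate([294, 255, 0]) cube([113, 4484, 2790]);
translate([4751, 255, 0]) cube([113, 4484, 2790]);


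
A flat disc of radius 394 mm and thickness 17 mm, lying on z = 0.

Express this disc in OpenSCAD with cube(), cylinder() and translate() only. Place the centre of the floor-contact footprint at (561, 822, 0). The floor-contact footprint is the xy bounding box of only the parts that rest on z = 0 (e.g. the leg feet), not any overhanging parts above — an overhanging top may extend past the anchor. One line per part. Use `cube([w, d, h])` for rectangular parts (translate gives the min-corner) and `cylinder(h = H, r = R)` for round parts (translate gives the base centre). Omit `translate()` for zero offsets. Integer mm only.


translate([561, 822, 0]) cylinder(h = 17, r = 394);


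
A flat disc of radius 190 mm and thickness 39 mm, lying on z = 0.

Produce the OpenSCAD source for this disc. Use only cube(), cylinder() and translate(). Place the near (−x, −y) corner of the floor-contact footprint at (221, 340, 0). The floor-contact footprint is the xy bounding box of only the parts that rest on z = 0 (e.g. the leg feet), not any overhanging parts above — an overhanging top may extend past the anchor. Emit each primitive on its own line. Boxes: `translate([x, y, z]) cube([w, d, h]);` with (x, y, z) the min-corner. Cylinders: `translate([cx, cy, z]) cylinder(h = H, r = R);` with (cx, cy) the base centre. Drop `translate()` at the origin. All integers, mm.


translate([411, 530, 0]) cylinder(h = 39, r = 190);


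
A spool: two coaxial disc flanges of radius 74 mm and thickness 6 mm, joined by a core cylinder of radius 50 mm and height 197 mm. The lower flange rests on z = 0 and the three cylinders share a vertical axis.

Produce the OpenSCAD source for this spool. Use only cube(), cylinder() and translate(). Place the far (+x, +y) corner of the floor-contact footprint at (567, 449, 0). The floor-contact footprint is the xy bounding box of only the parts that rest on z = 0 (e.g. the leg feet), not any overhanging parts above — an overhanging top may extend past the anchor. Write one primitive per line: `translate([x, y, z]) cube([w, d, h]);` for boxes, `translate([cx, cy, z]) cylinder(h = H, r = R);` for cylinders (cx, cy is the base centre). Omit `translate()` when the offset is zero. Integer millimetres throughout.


translate([493, 375, 0]) cylinder(h = 6, r = 74);
translate([493, 375, 6]) cylinder(h = 197, r = 50);
translate([493, 375, 203]) cylinder(h = 6, r = 74);


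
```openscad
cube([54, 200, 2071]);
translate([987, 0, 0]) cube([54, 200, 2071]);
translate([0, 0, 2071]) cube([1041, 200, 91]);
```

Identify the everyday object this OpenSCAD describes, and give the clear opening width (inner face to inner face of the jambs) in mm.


A door frame. The clear opening width is 933 mm.

Two 2071 mm tall posts with a header on top — a door frame. The left jamb is 54 mm wide at x = 0; the right jamb starts at x = 987. The clear opening is 987 − 54 = 933 mm.


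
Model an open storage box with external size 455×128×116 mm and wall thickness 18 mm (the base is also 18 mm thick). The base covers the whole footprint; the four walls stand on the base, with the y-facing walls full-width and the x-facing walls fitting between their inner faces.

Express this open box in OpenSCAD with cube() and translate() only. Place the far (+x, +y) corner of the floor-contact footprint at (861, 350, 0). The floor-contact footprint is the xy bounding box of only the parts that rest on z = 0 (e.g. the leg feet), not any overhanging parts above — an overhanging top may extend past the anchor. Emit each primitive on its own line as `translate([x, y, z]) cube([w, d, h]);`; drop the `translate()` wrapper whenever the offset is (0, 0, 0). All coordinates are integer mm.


translate([406, 222, 0]) cube([455, 128, 18]);
translate([406, 222, 18]) cube([455, 18, 98]);
translate([406, 332, 18]) cube([455, 18, 98]);
translate([406, 240, 18]) cube([18, 92, 98]);
translate([843, 240, 18]) cube([18, 92, 98]);


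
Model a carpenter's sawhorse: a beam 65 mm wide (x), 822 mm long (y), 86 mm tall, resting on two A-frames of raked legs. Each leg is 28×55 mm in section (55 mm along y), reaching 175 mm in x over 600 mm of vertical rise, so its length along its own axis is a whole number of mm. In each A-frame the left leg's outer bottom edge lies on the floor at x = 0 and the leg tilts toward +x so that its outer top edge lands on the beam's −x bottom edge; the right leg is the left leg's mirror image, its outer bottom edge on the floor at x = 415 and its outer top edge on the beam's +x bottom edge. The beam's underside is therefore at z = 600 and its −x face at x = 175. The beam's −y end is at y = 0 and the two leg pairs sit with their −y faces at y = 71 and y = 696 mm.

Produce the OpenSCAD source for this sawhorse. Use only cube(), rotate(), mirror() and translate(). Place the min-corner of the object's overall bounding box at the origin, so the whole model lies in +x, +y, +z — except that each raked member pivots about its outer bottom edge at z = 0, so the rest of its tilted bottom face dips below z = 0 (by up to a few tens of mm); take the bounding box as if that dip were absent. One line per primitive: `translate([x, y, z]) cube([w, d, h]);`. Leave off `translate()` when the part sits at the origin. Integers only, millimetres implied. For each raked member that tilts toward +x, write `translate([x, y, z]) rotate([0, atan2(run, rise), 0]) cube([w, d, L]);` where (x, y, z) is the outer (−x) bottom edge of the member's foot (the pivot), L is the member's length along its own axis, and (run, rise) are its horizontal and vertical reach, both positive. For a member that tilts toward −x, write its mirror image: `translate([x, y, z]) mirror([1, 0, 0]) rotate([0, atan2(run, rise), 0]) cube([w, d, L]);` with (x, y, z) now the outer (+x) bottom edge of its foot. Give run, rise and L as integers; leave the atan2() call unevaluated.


translate([175, 0, 600]) cube([65, 822, 86]);
translate([0, 71, 0]) rotate([0, atan2(175, 600), 0]) cube([28, 55, 625]);
translate([415, 71, 0]) mirror([1, 0, 0]) rotate([0, atan2(175, 600), 0]) cube([28, 55, 625]);
translate([0, 696, 0]) rotate([0, atan2(175, 600), 0]) cube([28, 55, 625]);
translate([415, 696, 0]) mirror([1, 0, 0]) rotate([0, atan2(175, 600), 0]) cube([28, 55, 625]);


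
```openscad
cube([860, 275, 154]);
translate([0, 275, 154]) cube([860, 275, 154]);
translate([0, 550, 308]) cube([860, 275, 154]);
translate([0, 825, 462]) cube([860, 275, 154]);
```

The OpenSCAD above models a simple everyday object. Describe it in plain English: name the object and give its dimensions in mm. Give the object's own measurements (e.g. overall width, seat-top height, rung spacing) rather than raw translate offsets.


A straight staircase of 4 solid steps. Each step is 860 mm wide (x), 275 mm deep (y, the going) and 154 mm tall (the rise). The first step rests on the floor; each subsequent step sits one going further in +y and one rise higher in +z, directly behind and above the previous step with no overlap.


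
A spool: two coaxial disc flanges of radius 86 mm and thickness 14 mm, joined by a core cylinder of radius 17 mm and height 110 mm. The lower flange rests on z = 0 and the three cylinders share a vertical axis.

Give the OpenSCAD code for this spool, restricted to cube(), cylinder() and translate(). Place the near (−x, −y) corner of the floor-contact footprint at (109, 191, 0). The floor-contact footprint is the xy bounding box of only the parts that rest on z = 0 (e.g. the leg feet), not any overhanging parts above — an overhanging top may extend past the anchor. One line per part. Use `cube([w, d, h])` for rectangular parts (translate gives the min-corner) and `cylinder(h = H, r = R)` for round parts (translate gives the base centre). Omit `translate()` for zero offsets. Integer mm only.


translate([195, 277, 0]) cylinder(h = 14, r = 86);
translate([195, 277, 14]) cylinder(h = 110, r = 17);
translate([195, 277, 124]) cylinder(h = 14, r = 86);


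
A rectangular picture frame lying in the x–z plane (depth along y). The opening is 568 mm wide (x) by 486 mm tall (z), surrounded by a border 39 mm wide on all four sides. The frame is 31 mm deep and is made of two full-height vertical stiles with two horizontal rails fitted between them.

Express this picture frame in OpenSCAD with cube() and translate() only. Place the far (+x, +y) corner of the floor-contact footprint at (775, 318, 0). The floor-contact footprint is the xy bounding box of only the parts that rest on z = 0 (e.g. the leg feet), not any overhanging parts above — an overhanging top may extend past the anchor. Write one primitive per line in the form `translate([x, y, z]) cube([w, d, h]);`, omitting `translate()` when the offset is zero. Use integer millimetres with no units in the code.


translate([129, 287, 0]) cube([39, 31, 564]);
translate([736, 287, 0]) cube([39, 31, 564]);
translate([168, 287, 0]) cube([568, 31, 39]);
translate([168, 287, 525]) cube([568, 31, 39]);


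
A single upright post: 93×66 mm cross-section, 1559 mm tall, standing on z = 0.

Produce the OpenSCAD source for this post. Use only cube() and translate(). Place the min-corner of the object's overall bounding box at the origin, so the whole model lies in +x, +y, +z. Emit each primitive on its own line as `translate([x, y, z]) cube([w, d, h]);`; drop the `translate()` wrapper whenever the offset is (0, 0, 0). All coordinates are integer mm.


cube([93, 66, 1559]);


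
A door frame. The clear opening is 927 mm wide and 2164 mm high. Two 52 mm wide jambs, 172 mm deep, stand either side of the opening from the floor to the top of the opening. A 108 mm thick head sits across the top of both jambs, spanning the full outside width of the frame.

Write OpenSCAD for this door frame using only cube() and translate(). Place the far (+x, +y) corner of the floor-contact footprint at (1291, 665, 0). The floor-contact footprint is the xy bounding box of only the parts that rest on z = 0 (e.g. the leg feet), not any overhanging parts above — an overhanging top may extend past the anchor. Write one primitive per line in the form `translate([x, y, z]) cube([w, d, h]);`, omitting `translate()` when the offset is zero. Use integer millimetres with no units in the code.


translate([260, 493, 0]) cube([52, 172, 2164]);
translate([1239, 493, 0]) cube([52, 172, 2164]);
translate([260, 493, 2164]) cube([1031, 172, 108]);


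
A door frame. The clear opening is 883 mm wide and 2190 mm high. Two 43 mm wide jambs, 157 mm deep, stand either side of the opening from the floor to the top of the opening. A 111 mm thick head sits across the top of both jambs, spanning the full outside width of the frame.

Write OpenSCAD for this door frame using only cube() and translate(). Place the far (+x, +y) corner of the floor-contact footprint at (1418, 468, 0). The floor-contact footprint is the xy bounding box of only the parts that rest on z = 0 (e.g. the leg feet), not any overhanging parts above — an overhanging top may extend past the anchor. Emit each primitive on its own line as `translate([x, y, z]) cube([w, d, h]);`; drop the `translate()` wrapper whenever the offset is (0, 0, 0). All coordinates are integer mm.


translate([449, 311, 0]) cube([43, 157, 2190]);
translate([1375, 311, 0]) cube([43, 157, 2190]);
translate([449, 311, 2190]) cube([969, 157, 111]);


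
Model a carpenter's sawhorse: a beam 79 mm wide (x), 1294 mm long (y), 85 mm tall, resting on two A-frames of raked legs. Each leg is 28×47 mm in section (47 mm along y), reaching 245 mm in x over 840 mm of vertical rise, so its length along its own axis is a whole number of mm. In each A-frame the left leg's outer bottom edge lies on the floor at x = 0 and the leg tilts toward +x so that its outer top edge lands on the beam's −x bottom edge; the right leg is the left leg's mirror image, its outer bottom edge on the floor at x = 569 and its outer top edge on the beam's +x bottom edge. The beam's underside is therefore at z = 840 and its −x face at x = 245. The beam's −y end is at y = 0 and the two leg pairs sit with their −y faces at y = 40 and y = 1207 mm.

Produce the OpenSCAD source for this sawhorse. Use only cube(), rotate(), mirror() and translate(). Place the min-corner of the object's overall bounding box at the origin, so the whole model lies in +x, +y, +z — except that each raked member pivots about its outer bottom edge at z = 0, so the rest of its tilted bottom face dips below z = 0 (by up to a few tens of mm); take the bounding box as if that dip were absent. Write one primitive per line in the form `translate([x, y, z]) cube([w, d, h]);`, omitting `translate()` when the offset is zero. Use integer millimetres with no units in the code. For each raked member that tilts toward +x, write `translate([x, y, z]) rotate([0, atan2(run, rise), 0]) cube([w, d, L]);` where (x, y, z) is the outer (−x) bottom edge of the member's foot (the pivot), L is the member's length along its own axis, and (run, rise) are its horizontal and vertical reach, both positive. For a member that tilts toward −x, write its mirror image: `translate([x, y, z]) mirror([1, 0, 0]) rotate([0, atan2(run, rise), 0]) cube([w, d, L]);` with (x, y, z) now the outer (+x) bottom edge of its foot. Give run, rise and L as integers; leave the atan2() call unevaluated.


translate([245, 0, 840]) cube([79, 1294, 85]);
translate([0, 40, 0]) rotate([0, atan2(245, 840), 0]) cube([28, 47, 875]);
translate([569, 40, 0]) mirror([1, 0, 0]) rotate([0, atan2(245, 840), 0]) cube([28, 47, 875]);
translate([0, 1207, 0]) rotate([0, atan2(245, 840), 0]) cube([28, 47, 875]);
translate([569, 1207, 0]) mirror([1, 0, 0]) rotate([0, atan2(245, 840), 0]) cube([28, 47, 875]);


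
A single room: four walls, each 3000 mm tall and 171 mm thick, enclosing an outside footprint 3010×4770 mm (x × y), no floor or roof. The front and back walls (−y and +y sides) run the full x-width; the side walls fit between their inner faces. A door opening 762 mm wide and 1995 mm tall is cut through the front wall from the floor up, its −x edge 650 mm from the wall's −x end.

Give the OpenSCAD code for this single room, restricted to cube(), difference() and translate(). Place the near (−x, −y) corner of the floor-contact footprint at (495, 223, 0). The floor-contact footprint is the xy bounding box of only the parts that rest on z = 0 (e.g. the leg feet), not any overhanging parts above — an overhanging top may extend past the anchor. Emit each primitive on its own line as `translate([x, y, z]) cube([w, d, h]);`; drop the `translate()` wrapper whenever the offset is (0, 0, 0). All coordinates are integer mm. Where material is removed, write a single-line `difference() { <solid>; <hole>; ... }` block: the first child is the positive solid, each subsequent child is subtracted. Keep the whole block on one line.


difference() { translate([495, 223, 0]) cube([3010, 171, 3000]); translate([1145, 223, 0]) cube([762, 171, 1995]); }
translate([495, 4822, 0]) cube([3010, 171, 3000]);
translate([495, 394, 0]) cube([171, 4428, 3000]);
translate([3334, 394, 0]) cube([171, 4428, 3000]);


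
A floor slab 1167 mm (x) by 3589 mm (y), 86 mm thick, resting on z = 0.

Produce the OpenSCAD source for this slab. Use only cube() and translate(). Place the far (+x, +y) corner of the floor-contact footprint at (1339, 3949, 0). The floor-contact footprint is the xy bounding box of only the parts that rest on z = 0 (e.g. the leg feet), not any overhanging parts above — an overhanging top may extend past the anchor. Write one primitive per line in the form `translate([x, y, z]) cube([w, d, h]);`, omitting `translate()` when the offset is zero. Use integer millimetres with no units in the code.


translate([172, 360, 0]) cube([1167, 3589, 86]);


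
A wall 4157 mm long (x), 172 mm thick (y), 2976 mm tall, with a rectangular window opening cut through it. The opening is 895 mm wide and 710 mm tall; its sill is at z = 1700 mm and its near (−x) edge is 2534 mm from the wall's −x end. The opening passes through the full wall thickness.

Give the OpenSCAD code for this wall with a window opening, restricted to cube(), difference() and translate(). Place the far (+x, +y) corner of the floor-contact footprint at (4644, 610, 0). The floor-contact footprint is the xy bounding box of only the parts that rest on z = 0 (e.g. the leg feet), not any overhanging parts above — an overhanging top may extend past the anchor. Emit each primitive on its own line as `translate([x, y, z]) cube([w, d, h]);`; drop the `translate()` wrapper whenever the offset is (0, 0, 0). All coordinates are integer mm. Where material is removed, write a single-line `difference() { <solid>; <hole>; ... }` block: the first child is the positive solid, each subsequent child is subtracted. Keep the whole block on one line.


difference() { translate([487, 438, 0]) cube([4157, 172, 2976]); translate([3021, 438, 1700]) cube([895, 172, 710]); }


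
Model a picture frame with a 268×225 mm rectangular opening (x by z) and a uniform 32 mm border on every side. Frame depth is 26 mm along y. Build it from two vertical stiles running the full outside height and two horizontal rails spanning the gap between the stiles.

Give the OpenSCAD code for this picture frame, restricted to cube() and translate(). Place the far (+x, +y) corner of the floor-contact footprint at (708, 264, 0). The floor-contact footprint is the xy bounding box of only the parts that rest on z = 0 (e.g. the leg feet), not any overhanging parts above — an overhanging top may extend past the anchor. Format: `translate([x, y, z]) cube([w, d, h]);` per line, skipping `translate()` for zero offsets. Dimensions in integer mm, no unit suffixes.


translate([376, 238, 0]) cube([32, 26, 289]);
translate([676, 238, 0]) cube([32, 26, 289]);
translate([408, 238, 0]) cube([268, 26, 32]);
translate([408, 238, 257]) cube([268, 26, 32]);


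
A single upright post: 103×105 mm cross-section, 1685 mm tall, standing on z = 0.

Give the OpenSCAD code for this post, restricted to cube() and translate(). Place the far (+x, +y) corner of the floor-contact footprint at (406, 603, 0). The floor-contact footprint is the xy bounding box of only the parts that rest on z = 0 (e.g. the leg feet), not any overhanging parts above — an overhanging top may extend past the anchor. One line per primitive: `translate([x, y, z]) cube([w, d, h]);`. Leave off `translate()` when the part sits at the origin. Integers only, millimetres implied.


translate([303, 498, 0]) cube([103, 105, 1685]);
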